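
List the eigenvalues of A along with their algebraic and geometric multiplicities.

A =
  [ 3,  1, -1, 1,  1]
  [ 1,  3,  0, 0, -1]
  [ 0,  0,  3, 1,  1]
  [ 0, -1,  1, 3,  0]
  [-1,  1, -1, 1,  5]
λ = 3: alg = 3, geom = 2; λ = 4: alg = 2, geom = 1

Step 1 — factor the characteristic polynomial to read off the algebraic multiplicities:
  χ_A(x) = (x - 4)^2*(x - 3)^3

Step 2 — compute geometric multiplicities via the rank-nullity identity g(λ) = n − rank(A − λI):
  rank(A − (3)·I) = 3, so dim ker(A − (3)·I) = n − 3 = 2
  rank(A − (4)·I) = 4, so dim ker(A − (4)·I) = n − 4 = 1

Summary:
  λ = 3: algebraic multiplicity = 3, geometric multiplicity = 2
  λ = 4: algebraic multiplicity = 2, geometric multiplicity = 1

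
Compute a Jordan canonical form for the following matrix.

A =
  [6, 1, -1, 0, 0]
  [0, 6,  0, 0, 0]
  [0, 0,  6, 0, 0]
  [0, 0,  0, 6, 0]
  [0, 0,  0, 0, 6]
J_2(6) ⊕ J_1(6) ⊕ J_1(6) ⊕ J_1(6)

The characteristic polynomial is
  det(x·I − A) = x^5 - 30*x^4 + 360*x^3 - 2160*x^2 + 6480*x - 7776 = (x - 6)^5

Eigenvalues and multiplicities (the geometric multiplicity of λ is n − rank(A − λI), which equals the number of Jordan blocks for λ):
  λ = 6: algebraic multiplicity = 5, geometric multiplicity = 4

Determining the block sizes for each eigenvalue:
  λ = 6: 4 blocks summing to 5 forces exactly one block of size 2 and the rest size 1 → block sizes [2, 1, 1, 1]

Assembling the blocks gives a Jordan form
J =
  [6, 1, 0, 0, 0]
  [0, 6, 0, 0, 0]
  [0, 0, 6, 0, 0]
  [0, 0, 0, 6, 0]
  [0, 0, 0, 0, 6]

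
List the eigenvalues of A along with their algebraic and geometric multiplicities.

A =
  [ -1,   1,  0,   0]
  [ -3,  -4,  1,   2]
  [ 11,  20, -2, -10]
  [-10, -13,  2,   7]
λ = -1: alg = 3, geom = 1; λ = 3: alg = 1, geom = 1

Step 1 — factor the characteristic polynomial to read off the algebraic multiplicities:
  χ_A(x) = (x - 3)*(x + 1)^3

Step 2 — compute geometric multiplicities via the rank-nullity identity g(λ) = n − rank(A − λI):
  rank(A − (-1)·I) = 3, so dim ker(A − (-1)·I) = n − 3 = 1
  rank(A − (3)·I) = 3, so dim ker(A − (3)·I) = n − 3 = 1

Summary:
  λ = -1: algebraic multiplicity = 3, geometric multiplicity = 1
  λ = 3: algebraic multiplicity = 1, geometric multiplicity = 1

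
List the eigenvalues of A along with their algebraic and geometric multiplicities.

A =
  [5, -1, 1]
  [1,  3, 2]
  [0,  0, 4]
λ = 4: alg = 3, geom = 1

Step 1 — factor the characteristic polynomial to read off the algebraic multiplicities:
  χ_A(x) = (x - 4)^3

Step 2 — compute geometric multiplicities via the rank-nullity identity g(λ) = n − rank(A − λI):
  rank(A − (4)·I) = 2, so dim ker(A − (4)·I) = n − 2 = 1

Summary:
  λ = 4: algebraic multiplicity = 3, geometric multiplicity = 1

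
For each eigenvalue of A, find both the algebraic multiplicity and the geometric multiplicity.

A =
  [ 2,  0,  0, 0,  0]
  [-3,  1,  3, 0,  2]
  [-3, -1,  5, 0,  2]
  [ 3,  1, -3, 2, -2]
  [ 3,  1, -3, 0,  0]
λ = 2: alg = 5, geom = 4

Step 1 — factor the characteristic polynomial to read off the algebraic multiplicities:
  χ_A(x) = (x - 2)^5

Step 2 — compute geometric multiplicities via the rank-nullity identity g(λ) = n − rank(A − λI):
  rank(A − (2)·I) = 1, so dim ker(A − (2)·I) = n − 1 = 4

Summary:
  λ = 2: algebraic multiplicity = 5, geometric multiplicity = 4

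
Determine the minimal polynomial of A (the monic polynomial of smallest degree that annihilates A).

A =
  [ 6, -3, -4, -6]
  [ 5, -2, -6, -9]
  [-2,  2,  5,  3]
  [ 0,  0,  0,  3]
x^3 - 9*x^2 + 27*x - 27

The characteristic polynomial is χ_A(x) = (x - 3)^4, so the eigenvalues are known. The minimal polynomial is
  m_A(x) = Π_λ (x − λ)^{k_λ}
where k_λ is the size of the *largest* Jordan block for λ (equivalently, the smallest k with (A − λI)^k v = 0 for every generalised eigenvector v of λ).

  λ = 3: largest Jordan block has size 3, contributing (x − 3)^3

So m_A(x) = (x - 3)^3 = x^3 - 9*x^2 + 27*x - 27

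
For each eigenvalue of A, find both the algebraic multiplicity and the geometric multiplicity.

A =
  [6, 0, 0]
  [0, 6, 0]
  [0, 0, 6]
λ = 6: alg = 3, geom = 3

Step 1 — factor the characteristic polynomial to read off the algebraic multiplicities:
  χ_A(x) = (x - 6)^3

Step 2 — compute geometric multiplicities via the rank-nullity identity g(λ) = n − rank(A − λI):
  rank(A − (6)·I) = 0, so dim ker(A − (6)·I) = n − 0 = 3

Summary:
  λ = 6: algebraic multiplicity = 3, geometric multiplicity = 3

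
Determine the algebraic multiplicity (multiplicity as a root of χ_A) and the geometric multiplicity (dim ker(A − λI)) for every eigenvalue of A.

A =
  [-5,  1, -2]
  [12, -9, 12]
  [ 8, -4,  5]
λ = -3: alg = 3, geom = 2

Step 1 — factor the characteristic polynomial to read off the algebraic multiplicities:
  χ_A(x) = (x + 3)^3

Step 2 — compute geometric multiplicities via the rank-nullity identity g(λ) = n − rank(A − λI):
  rank(A − (-3)·I) = 1, so dim ker(A − (-3)·I) = n − 1 = 2

Summary:
  λ = -3: algebraic multiplicity = 3, geometric multiplicity = 2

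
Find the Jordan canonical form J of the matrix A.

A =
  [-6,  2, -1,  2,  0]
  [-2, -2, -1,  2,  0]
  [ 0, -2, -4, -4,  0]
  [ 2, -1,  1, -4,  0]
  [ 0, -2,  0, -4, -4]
J_3(-4) ⊕ J_1(-4) ⊕ J_1(-4)

The characteristic polynomial is
  det(x·I − A) = x^5 + 20*x^4 + 160*x^3 + 640*x^2 + 1280*x + 1024 = (x + 4)^5

Eigenvalues and multiplicities (the geometric multiplicity of λ is n − rank(A − λI), which equals the number of Jordan blocks for λ):
  λ = -4: algebraic multiplicity = 5, geometric multiplicity = 3

Determining the block sizes for each eigenvalue:
  λ = -4: with am = 5 and gm = 3, the partition is not yet determined (e.g. several partitions of 5 into 3 parts exist). Let N = A − (-4)·I. Computing rank(N^1) = 2, rank(N^2) = 1, rank(N^3) = 0; the number of blocks of size ≥ j is rank(N^{j−1}) − rank(N^j), giving [3, 1, 1]. So we have 1 block(s) of size 3, 2 block(s) of size 1 → block sizes [3, 1, 1]

Assembling the blocks gives a Jordan form
J =
  [-4,  1,  0,  0,  0]
  [ 0, -4,  1,  0,  0]
  [ 0,  0, -4,  0,  0]
  [ 0,  0,  0, -4,  0]
  [ 0,  0,  0,  0, -4]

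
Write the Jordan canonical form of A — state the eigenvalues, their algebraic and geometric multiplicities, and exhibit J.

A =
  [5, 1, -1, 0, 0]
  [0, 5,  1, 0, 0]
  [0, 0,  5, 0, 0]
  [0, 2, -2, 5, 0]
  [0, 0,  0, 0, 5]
J_3(5) ⊕ J_1(5) ⊕ J_1(5)

The characteristic polynomial is
  det(x·I − A) = x^5 - 25*x^4 + 250*x^3 - 1250*x^2 + 3125*x - 3125 = (x - 5)^5

Eigenvalues and multiplicities (the geometric multiplicity of λ is n − rank(A − λI), which equals the number of Jordan blocks for λ):
  λ = 5: algebraic multiplicity = 5, geometric multiplicity = 3

Determining the block sizes for each eigenvalue:
  λ = 5: with am = 5 and gm = 3, the partition is not yet determined (e.g. several partitions of 5 into 3 parts exist). Let N = A − (5)·I. Computing rank(N^1) = 2, rank(N^2) = 1, rank(N^3) = 0; the number of blocks of size ≥ j is rank(N^{j−1}) − rank(N^j), giving [3, 1, 1]. So we have 1 block(s) of size 3, 2 block(s) of size 1 → block sizes [3, 1, 1]

Assembling the blocks gives a Jordan form
J =
  [5, 1, 0, 0, 0]
  [0, 5, 1, 0, 0]
  [0, 0, 5, 0, 0]
  [0, 0, 0, 5, 0]
  [0, 0, 0, 0, 5]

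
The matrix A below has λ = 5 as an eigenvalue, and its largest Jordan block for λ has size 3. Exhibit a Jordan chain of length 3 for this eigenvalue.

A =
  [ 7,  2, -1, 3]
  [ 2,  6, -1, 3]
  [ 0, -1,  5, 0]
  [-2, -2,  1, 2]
A Jordan chain for λ = 5 of length 3:
v_1 = (2, 0, -2, -2)ᵀ
v_2 = (2, 2, 0, -2)ᵀ
v_3 = (1, 0, 0, 0)ᵀ

Let N = A − (5)·I. We want v_3 with N^3 v_3 = 0 but N^2 v_3 ≠ 0; then v_{j-1} := N · v_j for j = 3, …, 2.

Pick v_3 = (1, 0, 0, 0)ᵀ.
Then v_2 = N · v_3 = (2, 2, 0, -2)ᵀ.
Then v_1 = N · v_2 = (2, 0, -2, -2)ᵀ.

Sanity check: (A − (5)·I) v_1 = (0, 0, 0, 0)ᵀ = 0. ✓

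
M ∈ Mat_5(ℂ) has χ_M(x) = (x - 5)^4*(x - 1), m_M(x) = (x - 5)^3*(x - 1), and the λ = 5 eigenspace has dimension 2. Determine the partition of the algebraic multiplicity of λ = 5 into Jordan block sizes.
Block sizes for λ = 5: [3, 1]

Step 1 — from the characteristic polynomial, algebraic multiplicity of λ = 5 is 4. From dim ker(M − (5)·I) = 2, there are exactly 2 Jordan blocks for λ = 5.
Step 2 — from the minimal polynomial, the factor (x − 5)^3 tells us the largest block for λ = 5 has size 3.
Step 3 — with total size 4, 2 blocks, and largest block 3, the block sizes (in nonincreasing order) are [3, 1].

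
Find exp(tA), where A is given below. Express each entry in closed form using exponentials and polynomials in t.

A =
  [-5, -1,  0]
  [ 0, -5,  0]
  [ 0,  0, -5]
e^{tA} =
  [exp(-5*t), -t*exp(-5*t), 0]
  [0, exp(-5*t), 0]
  [0, 0, exp(-5*t)]

Strategy: write A = P · J · P⁻¹ where J is a Jordan canonical form, so e^{tA} = P · e^{tJ} · P⁻¹, and e^{tJ} can be computed block-by-block.

A has Jordan form
J =
  [-5,  1,  0]
  [ 0, -5,  0]
  [ 0,  0, -5]
(up to reordering of blocks).

Per-block formulas:
  For a 1×1 block at λ = -5: exp(t · [-5]) = [e^(-5t)].
  For a 2×2 Jordan block J_2(-5): exp(t · J_2(-5)) = e^(-5t)·(I + t·N), where N is the 2×2 nilpotent shift.

After assembling e^{tJ} and conjugating by P, we get:

e^{tA} =
  [exp(-5*t), -t*exp(-5*t), 0]
  [0, exp(-5*t), 0]
  [0, 0, exp(-5*t)]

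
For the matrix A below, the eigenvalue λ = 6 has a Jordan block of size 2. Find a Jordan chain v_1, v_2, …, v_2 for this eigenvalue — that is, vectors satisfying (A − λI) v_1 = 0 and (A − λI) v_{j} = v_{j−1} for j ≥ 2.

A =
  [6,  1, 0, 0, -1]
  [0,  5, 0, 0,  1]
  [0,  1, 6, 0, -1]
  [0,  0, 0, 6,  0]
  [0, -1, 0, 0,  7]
A Jordan chain for λ = 6 of length 2:
v_1 = (1, -1, 1, 0, -1)ᵀ
v_2 = (0, 1, 0, 0, 0)ᵀ

Let N = A − (6)·I. We want v_2 with N^2 v_2 = 0 but N^1 v_2 ≠ 0; then v_{j-1} := N · v_j for j = 2, …, 2.

Pick v_2 = (0, 1, 0, 0, 0)ᵀ.
Then v_1 = N · v_2 = (1, -1, 1, 0, -1)ᵀ.

Sanity check: (A − (6)·I) v_1 = (0, 0, 0, 0, 0)ᵀ = 0. ✓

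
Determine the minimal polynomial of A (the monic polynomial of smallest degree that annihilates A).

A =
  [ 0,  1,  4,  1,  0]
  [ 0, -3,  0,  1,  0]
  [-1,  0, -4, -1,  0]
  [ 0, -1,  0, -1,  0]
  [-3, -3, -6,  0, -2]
x^2 + 4*x + 4

The characteristic polynomial is χ_A(x) = (x + 2)^5, so the eigenvalues are known. The minimal polynomial is
  m_A(x) = Π_λ (x − λ)^{k_λ}
where k_λ is the size of the *largest* Jordan block for λ (equivalently, the smallest k with (A − λI)^k v = 0 for every generalised eigenvector v of λ).

  λ = -2: largest Jordan block has size 2, contributing (x + 2)^2

So m_A(x) = (x + 2)^2 = x^2 + 4*x + 4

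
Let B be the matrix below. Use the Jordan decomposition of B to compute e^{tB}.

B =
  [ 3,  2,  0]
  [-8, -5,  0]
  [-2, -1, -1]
e^{tB} =
  [4*t*exp(-t) + exp(-t), 2*t*exp(-t), 0]
  [-8*t*exp(-t), -4*t*exp(-t) + exp(-t), 0]
  [-2*t*exp(-t), -t*exp(-t), exp(-t)]

Strategy: write B = P · J · P⁻¹ where J is a Jordan canonical form, so e^{tB} = P · e^{tJ} · P⁻¹, and e^{tJ} can be computed block-by-block.

B has Jordan form
J =
  [-1,  1,  0]
  [ 0, -1,  0]
  [ 0,  0, -1]
(up to reordering of blocks).

Per-block formulas:
  For a 1×1 block at λ = -1: exp(t · [-1]) = [e^(-1t)].
  For a 2×2 Jordan block J_2(-1): exp(t · J_2(-1)) = e^(-1t)·(I + t·N), where N is the 2×2 nilpotent shift.

After assembling e^{tJ} and conjugating by P, we get:

e^{tB} =
  [4*t*exp(-t) + exp(-t), 2*t*exp(-t), 0]
  [-8*t*exp(-t), -4*t*exp(-t) + exp(-t), 0]
  [-2*t*exp(-t), -t*exp(-t), exp(-t)]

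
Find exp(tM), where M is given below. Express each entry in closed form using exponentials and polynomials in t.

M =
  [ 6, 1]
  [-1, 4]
e^{tM} =
  [t*exp(5*t) + exp(5*t), t*exp(5*t)]
  [-t*exp(5*t), -t*exp(5*t) + exp(5*t)]

Strategy: write M = P · J · P⁻¹ where J is a Jordan canonical form, so e^{tM} = P · e^{tJ} · P⁻¹, and e^{tJ} can be computed block-by-block.

M has Jordan form
J =
  [5, 1]
  [0, 5]
(up to reordering of blocks).

Per-block formulas:
  For a 2×2 Jordan block J_2(5): exp(t · J_2(5)) = e^(5t)·(I + t·N), where N is the 2×2 nilpotent shift.

After assembling e^{tJ} and conjugating by P, we get:

e^{tM} =
  [t*exp(5*t) + exp(5*t), t*exp(5*t)]
  [-t*exp(5*t), -t*exp(5*t) + exp(5*t)]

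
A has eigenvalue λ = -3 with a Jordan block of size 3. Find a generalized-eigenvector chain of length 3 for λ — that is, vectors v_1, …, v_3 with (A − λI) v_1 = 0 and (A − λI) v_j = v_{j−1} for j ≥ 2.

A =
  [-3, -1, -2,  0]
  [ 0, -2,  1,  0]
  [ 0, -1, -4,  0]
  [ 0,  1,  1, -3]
A Jordan chain for λ = -3 of length 3:
v_1 = (1, 0, 0, 0)ᵀ
v_2 = (-1, 1, -1, 1)ᵀ
v_3 = (0, 1, 0, 0)ᵀ

Let N = A − (-3)·I. We want v_3 with N^3 v_3 = 0 but N^2 v_3 ≠ 0; then v_{j-1} := N · v_j for j = 3, …, 2.

Pick v_3 = (0, 1, 0, 0)ᵀ.
Then v_2 = N · v_3 = (-1, 1, -1, 1)ᵀ.
Then v_1 = N · v_2 = (1, 0, 0, 0)ᵀ.

Sanity check: (A − (-3)·I) v_1 = (0, 0, 0, 0)ᵀ = 0. ✓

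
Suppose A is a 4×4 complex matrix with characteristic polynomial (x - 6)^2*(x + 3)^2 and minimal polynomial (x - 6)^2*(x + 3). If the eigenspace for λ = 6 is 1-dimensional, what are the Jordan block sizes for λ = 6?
Block sizes for λ = 6: [2]

Step 1 — from the characteristic polynomial, algebraic multiplicity of λ = 6 is 2. From dim ker(A − (6)·I) = 1, there are exactly 1 Jordan blocks for λ = 6.
Step 2 — from the minimal polynomial, the factor (x − 6)^2 tells us the largest block for λ = 6 has size 2.
Step 3 — with total size 2, 1 blocks, and largest block 2, the block sizes (in nonincreasing order) are [2].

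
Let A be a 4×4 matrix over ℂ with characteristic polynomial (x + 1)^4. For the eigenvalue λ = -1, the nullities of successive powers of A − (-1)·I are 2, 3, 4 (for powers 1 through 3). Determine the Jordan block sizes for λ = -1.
Block sizes for λ = -1: [3, 1]

From the dimensions of kernels of powers, the number of Jordan blocks of size at least j is d_j − d_{j−1} where d_j = dim ker(N^j) (with d_0 = 0). Computing the differences gives [2, 1, 1].
The number of blocks of size exactly k is (#blocks of size ≥ k) − (#blocks of size ≥ k + 1), so the partition is: 1 block(s) of size 1, 1 block(s) of size 3.
In nonincreasing order the block sizes are [3, 1].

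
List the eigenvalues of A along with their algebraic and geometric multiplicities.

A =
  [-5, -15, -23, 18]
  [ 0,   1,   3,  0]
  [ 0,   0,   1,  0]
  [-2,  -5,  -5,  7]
λ = 1: alg = 4, geom = 2

Step 1 — factor the characteristic polynomial to read off the algebraic multiplicities:
  χ_A(x) = (x - 1)^4

Step 2 — compute geometric multiplicities via the rank-nullity identity g(λ) = n − rank(A − λI):
  rank(A − (1)·I) = 2, so dim ker(A − (1)·I) = n − 2 = 2

Summary:
  λ = 1: algebraic multiplicity = 4, geometric multiplicity = 2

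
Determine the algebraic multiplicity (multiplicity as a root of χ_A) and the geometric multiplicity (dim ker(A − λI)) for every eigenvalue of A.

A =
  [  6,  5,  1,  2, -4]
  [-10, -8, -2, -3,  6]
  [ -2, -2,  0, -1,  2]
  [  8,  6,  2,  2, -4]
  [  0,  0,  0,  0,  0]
λ = 0: alg = 5, geom = 3

Step 1 — factor the characteristic polynomial to read off the algebraic multiplicities:
  χ_A(x) = x^5

Step 2 — compute geometric multiplicities via the rank-nullity identity g(λ) = n − rank(A − λI):
  rank(A − (0)·I) = 2, so dim ker(A − (0)·I) = n − 2 = 3

Summary:
  λ = 0: algebraic multiplicity = 5, geometric multiplicity = 3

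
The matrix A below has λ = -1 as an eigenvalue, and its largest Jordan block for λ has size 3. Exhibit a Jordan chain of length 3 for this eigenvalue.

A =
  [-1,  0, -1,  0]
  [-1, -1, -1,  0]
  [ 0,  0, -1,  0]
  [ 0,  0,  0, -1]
A Jordan chain for λ = -1 of length 3:
v_1 = (0, 1, 0, 0)ᵀ
v_2 = (-1, -1, 0, 0)ᵀ
v_3 = (0, 0, 1, 0)ᵀ

Let N = A − (-1)·I. We want v_3 with N^3 v_3 = 0 but N^2 v_3 ≠ 0; then v_{j-1} := N · v_j for j = 3, …, 2.

Pick v_3 = (0, 0, 1, 0)ᵀ.
Then v_2 = N · v_3 = (-1, -1, 0, 0)ᵀ.
Then v_1 = N · v_2 = (0, 1, 0, 0)ᵀ.

Sanity check: (A − (-1)·I) v_1 = (0, 0, 0, 0)ᵀ = 0. ✓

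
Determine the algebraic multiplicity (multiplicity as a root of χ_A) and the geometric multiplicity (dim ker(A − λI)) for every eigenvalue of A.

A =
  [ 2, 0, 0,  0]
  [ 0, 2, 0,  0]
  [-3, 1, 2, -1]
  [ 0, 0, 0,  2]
λ = 2: alg = 4, geom = 3

Step 1 — factor the characteristic polynomial to read off the algebraic multiplicities:
  χ_A(x) = (x - 2)^4

Step 2 — compute geometric multiplicities via the rank-nullity identity g(λ) = n − rank(A − λI):
  rank(A − (2)·I) = 1, so dim ker(A − (2)·I) = n − 1 = 3

Summary:
  λ = 2: algebraic multiplicity = 4, geometric multiplicity = 3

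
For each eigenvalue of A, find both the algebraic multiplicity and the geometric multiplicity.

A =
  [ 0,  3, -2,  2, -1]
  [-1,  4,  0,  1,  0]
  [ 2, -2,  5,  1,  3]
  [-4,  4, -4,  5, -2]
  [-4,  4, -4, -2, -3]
λ = -1: alg = 1, geom = 1; λ = 3: alg = 4, geom = 2

Step 1 — factor the characteristic polynomial to read off the algebraic multiplicities:
  χ_A(x) = (x - 3)^4*(x + 1)

Step 2 — compute geometric multiplicities via the rank-nullity identity g(λ) = n − rank(A − λI):
  rank(A − (-1)·I) = 4, so dim ker(A − (-1)·I) = n − 4 = 1
  rank(A − (3)·I) = 3, so dim ker(A − (3)·I) = n − 3 = 2

Summary:
  λ = -1: algebraic multiplicity = 1, geometric multiplicity = 1
  λ = 3: algebraic multiplicity = 4, geometric multiplicity = 2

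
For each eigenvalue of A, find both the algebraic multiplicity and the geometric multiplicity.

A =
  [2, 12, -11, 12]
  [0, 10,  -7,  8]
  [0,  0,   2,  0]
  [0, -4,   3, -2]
λ = 2: alg = 3, geom = 2; λ = 6: alg = 1, geom = 1

Step 1 — factor the characteristic polynomial to read off the algebraic multiplicities:
  χ_A(x) = (x - 6)*(x - 2)^3

Step 2 — compute geometric multiplicities via the rank-nullity identity g(λ) = n − rank(A − λI):
  rank(A − (2)·I) = 2, so dim ker(A − (2)·I) = n − 2 = 2
  rank(A − (6)·I) = 3, so dim ker(A − (6)·I) = n − 3 = 1

Summary:
  λ = 2: algebraic multiplicity = 3, geometric multiplicity = 2
  λ = 6: algebraic multiplicity = 1, geometric multiplicity = 1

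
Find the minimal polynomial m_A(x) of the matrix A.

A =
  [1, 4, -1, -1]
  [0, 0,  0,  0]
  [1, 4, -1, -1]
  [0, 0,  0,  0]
x^2

The characteristic polynomial is χ_A(x) = x^4, so the eigenvalues are known. The minimal polynomial is
  m_A(x) = Π_λ (x − λ)^{k_λ}
where k_λ is the size of the *largest* Jordan block for λ (equivalently, the smallest k with (A − λI)^k v = 0 for every generalised eigenvector v of λ).

  λ = 0: largest Jordan block has size 2, contributing (x − 0)^2

So m_A(x) = x^2 = x^2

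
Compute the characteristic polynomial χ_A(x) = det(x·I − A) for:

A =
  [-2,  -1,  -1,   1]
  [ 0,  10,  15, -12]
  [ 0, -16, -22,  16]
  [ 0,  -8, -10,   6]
x^4 + 8*x^3 + 24*x^2 + 32*x + 16

Expanding det(x·I − A) (e.g. by cofactor expansion or by noting that A is similar to its Jordan form J, which has the same characteristic polynomial as A) gives
  χ_A(x) = x^4 + 8*x^3 + 24*x^2 + 32*x + 16
which factors as (x + 2)^4. The eigenvalues (with algebraic multiplicities) are λ = -2 with multiplicity 4.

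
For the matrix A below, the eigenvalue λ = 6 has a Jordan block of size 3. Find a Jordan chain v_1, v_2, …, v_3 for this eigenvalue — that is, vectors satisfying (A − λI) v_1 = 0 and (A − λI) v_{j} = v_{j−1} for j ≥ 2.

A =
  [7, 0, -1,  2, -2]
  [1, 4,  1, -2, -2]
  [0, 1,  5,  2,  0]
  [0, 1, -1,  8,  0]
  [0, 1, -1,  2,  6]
A Jordan chain for λ = 6 of length 3:
v_1 = (1, -1, 1, 1, 1)ᵀ
v_2 = (1, 1, 0, 0, 0)ᵀ
v_3 = (1, 0, 0, 0, 0)ᵀ

Let N = A − (6)·I. We want v_3 with N^3 v_3 = 0 but N^2 v_3 ≠ 0; then v_{j-1} := N · v_j for j = 3, …, 2.

Pick v_3 = (1, 0, 0, 0, 0)ᵀ.
Then v_2 = N · v_3 = (1, 1, 0, 0, 0)ᵀ.
Then v_1 = N · v_2 = (1, -1, 1, 1, 1)ᵀ.

Sanity check: (A − (6)·I) v_1 = (0, 0, 0, 0, 0)ᵀ = 0. ✓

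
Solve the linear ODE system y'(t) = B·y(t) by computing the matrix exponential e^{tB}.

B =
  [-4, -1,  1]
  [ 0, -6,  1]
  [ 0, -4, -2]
e^{tB} =
  [exp(-4*t), -t^2*exp(-4*t) - t*exp(-4*t), t^2*exp(-4*t)/2 + t*exp(-4*t)]
  [0, -2*t*exp(-4*t) + exp(-4*t), t*exp(-4*t)]
  [0, -4*t*exp(-4*t), 2*t*exp(-4*t) + exp(-4*t)]

Strategy: write B = P · J · P⁻¹ where J is a Jordan canonical form, so e^{tB} = P · e^{tJ} · P⁻¹, and e^{tJ} can be computed block-by-block.

B has Jordan form
J =
  [-4,  1,  0]
  [ 0, -4,  1]
  [ 0,  0, -4]
(up to reordering of blocks).

Per-block formulas:
  For a 3×3 Jordan block J_3(-4): exp(t · J_3(-4)) = e^(-4t)·(I + t·N + (t^2/2)·N^2), where N is the 3×3 nilpotent shift.

After assembling e^{tJ} and conjugating by P, we get:

e^{tB} =
  [exp(-4*t), -t^2*exp(-4*t) - t*exp(-4*t), t^2*exp(-4*t)/2 + t*exp(-4*t)]
  [0, -2*t*exp(-4*t) + exp(-4*t), t*exp(-4*t)]
  [0, -4*t*exp(-4*t), 2*t*exp(-4*t) + exp(-4*t)]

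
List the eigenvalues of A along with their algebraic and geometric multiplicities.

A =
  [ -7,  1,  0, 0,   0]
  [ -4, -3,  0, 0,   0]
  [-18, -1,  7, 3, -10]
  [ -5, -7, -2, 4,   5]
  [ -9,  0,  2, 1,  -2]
λ = -5: alg = 2, geom = 1; λ = 3: alg = 3, geom = 1

Step 1 — factor the characteristic polynomial to read off the algebraic multiplicities:
  χ_A(x) = (x - 3)^3*(x + 5)^2

Step 2 — compute geometric multiplicities via the rank-nullity identity g(λ) = n − rank(A − λI):
  rank(A − (-5)·I) = 4, so dim ker(A − (-5)·I) = n − 4 = 1
  rank(A − (3)·I) = 4, so dim ker(A − (3)·I) = n − 4 = 1

Summary:
  λ = -5: algebraic multiplicity = 2, geometric multiplicity = 1
  λ = 3: algebraic multiplicity = 3, geometric multiplicity = 1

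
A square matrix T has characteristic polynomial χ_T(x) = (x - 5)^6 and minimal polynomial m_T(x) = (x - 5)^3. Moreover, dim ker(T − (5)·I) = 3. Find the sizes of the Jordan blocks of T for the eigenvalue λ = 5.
Block sizes for λ = 5: [3, 2, 1]

Step 1 — from the characteristic polynomial, algebraic multiplicity of λ = 5 is 6. From dim ker(T − (5)·I) = 3, there are exactly 3 Jordan blocks for λ = 5.
Step 2 — from the minimal polynomial, the factor (x − 5)^3 tells us the largest block for λ = 5 has size 3.
Step 3 — with total size 6, 3 blocks, and largest block 3, the block sizes (in nonincreasing order) are [3, 2, 1].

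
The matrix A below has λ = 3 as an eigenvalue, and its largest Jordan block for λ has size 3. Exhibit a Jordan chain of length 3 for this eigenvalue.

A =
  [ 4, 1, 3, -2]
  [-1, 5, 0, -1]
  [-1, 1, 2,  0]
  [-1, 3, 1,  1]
A Jordan chain for λ = 3 of length 3:
v_1 = (-1, -2, -1, -3)ᵀ
v_2 = (1, -1, -1, -1)ᵀ
v_3 = (1, 0, 0, 0)ᵀ

Let N = A − (3)·I. We want v_3 with N^3 v_3 = 0 but N^2 v_3 ≠ 0; then v_{j-1} := N · v_j for j = 3, …, 2.

Pick v_3 = (1, 0, 0, 0)ᵀ.
Then v_2 = N · v_3 = (1, -1, -1, -1)ᵀ.
Then v_1 = N · v_2 = (-1, -2, -1, -3)ᵀ.

Sanity check: (A − (3)·I) v_1 = (0, 0, 0, 0)ᵀ = 0. ✓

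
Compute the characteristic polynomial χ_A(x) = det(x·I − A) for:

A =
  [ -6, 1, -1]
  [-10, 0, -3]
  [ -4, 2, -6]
x^3 + 12*x^2 + 48*x + 64

Expanding det(x·I − A) (e.g. by cofactor expansion or by noting that A is similar to its Jordan form J, which has the same characteristic polynomial as A) gives
  χ_A(x) = x^3 + 12*x^2 + 48*x + 64
which factors as (x + 4)^3. The eigenvalues (with algebraic multiplicities) are λ = -4 with multiplicity 3.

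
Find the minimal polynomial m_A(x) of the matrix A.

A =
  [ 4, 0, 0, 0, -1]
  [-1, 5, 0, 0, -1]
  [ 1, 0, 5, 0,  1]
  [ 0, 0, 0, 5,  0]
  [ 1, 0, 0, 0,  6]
x^2 - 10*x + 25

The characteristic polynomial is χ_A(x) = (x - 5)^5, so the eigenvalues are known. The minimal polynomial is
  m_A(x) = Π_λ (x − λ)^{k_λ}
where k_λ is the size of the *largest* Jordan block for λ (equivalently, the smallest k with (A − λI)^k v = 0 for every generalised eigenvector v of λ).

  λ = 5: largest Jordan block has size 2, contributing (x − 5)^2

So m_A(x) = (x - 5)^2 = x^2 - 10*x + 25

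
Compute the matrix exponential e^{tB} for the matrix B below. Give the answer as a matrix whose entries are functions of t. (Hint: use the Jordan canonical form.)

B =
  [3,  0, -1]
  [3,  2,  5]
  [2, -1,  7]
e^{tB} =
  [-t^2*exp(4*t)/2 - t*exp(4*t) + exp(4*t), t^2*exp(4*t)/2, -t^2*exp(4*t) - t*exp(4*t)]
  [t^2*exp(4*t)/2 + 3*t*exp(4*t), -t^2*exp(4*t)/2 - 2*t*exp(4*t) + exp(4*t), t^2*exp(4*t) + 5*t*exp(4*t)]
  [t^2*exp(4*t)/2 + 2*t*exp(4*t), -t^2*exp(4*t)/2 - t*exp(4*t), t^2*exp(4*t) + 3*t*exp(4*t) + exp(4*t)]

Strategy: write B = P · J · P⁻¹ where J is a Jordan canonical form, so e^{tB} = P · e^{tJ} · P⁻¹, and e^{tJ} can be computed block-by-block.

B has Jordan form
J =
  [4, 1, 0]
  [0, 4, 1]
  [0, 0, 4]
(up to reordering of blocks).

Per-block formulas:
  For a 3×3 Jordan block J_3(4): exp(t · J_3(4)) = e^(4t)·(I + t·N + (t^2/2)·N^2), where N is the 3×3 nilpotent shift.

After assembling e^{tJ} and conjugating by P, we get:

e^{tB} =
  [-t^2*exp(4*t)/2 - t*exp(4*t) + exp(4*t), t^2*exp(4*t)/2, -t^2*exp(4*t) - t*exp(4*t)]
  [t^2*exp(4*t)/2 + 3*t*exp(4*t), -t^2*exp(4*t)/2 - 2*t*exp(4*t) + exp(4*t), t^2*exp(4*t) + 5*t*exp(4*t)]
  [t^2*exp(4*t)/2 + 2*t*exp(4*t), -t^2*exp(4*t)/2 - t*exp(4*t), t^2*exp(4*t) + 3*t*exp(4*t) + exp(4*t)]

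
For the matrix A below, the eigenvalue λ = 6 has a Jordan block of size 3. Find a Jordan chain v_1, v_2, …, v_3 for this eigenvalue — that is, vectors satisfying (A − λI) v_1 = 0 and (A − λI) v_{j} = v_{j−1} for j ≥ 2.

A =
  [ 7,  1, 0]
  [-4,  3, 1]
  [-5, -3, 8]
A Jordan chain for λ = 6 of length 3:
v_1 = (-3, 3, -3)ᵀ
v_2 = (1, -4, -5)ᵀ
v_3 = (1, 0, 0)ᵀ

Let N = A − (6)·I. We want v_3 with N^3 v_3 = 0 but N^2 v_3 ≠ 0; then v_{j-1} := N · v_j for j = 3, …, 2.

Pick v_3 = (1, 0, 0)ᵀ.
Then v_2 = N · v_3 = (1, -4, -5)ᵀ.
Then v_1 = N · v_2 = (-3, 3, -3)ᵀ.

Sanity check: (A − (6)·I) v_1 = (0, 0, 0)ᵀ = 0. ✓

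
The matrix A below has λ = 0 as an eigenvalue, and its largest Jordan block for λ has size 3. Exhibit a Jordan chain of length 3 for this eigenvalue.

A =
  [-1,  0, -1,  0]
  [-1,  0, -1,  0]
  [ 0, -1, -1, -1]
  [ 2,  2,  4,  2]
A Jordan chain for λ = 0 of length 3:
v_1 = (1, 1, -1, 0)ᵀ
v_2 = (-1, -1, 0, 2)ᵀ
v_3 = (1, 0, 0, 0)ᵀ

Let N = A − (0)·I. We want v_3 with N^3 v_3 = 0 but N^2 v_3 ≠ 0; then v_{j-1} := N · v_j for j = 3, …, 2.

Pick v_3 = (1, 0, 0, 0)ᵀ.
Then v_2 = N · v_3 = (-1, -1, 0, 2)ᵀ.
Then v_1 = N · v_2 = (1, 1, -1, 0)ᵀ.

Sanity check: (A − (0)·I) v_1 = (0, 0, 0, 0)ᵀ = 0. ✓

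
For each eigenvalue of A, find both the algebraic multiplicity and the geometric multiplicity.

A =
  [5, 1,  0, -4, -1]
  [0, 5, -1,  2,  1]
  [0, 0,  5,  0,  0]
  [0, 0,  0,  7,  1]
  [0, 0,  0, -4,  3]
λ = 5: alg = 5, geom = 2

Step 1 — factor the characteristic polynomial to read off the algebraic multiplicities:
  χ_A(x) = (x - 5)^5

Step 2 — compute geometric multiplicities via the rank-nullity identity g(λ) = n − rank(A − λI):
  rank(A − (5)·I) = 3, so dim ker(A − (5)·I) = n − 3 = 2

Summary:
  λ = 5: algebraic multiplicity = 5, geometric multiplicity = 2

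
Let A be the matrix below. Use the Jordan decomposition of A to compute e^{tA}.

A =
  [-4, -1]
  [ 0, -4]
e^{tA} =
  [exp(-4*t), -t*exp(-4*t)]
  [0, exp(-4*t)]

Strategy: write A = P · J · P⁻¹ where J is a Jordan canonical form, so e^{tA} = P · e^{tJ} · P⁻¹, and e^{tJ} can be computed block-by-block.

A has Jordan form
J =
  [-4,  1]
  [ 0, -4]
(up to reordering of blocks).

Per-block formulas:
  For a 2×2 Jordan block J_2(-4): exp(t · J_2(-4)) = e^(-4t)·(I + t·N), where N is the 2×2 nilpotent shift.

After assembling e^{tJ} and conjugating by P, we get:

e^{tA} =
  [exp(-4*t), -t*exp(-4*t)]
  [0, exp(-4*t)]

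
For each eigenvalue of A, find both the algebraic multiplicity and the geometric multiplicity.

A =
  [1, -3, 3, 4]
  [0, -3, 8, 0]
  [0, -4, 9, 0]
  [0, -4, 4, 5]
λ = 1: alg = 2, geom = 1; λ = 5: alg = 2, geom = 2

Step 1 — factor the characteristic polynomial to read off the algebraic multiplicities:
  χ_A(x) = (x - 5)^2*(x - 1)^2

Step 2 — compute geometric multiplicities via the rank-nullity identity g(λ) = n − rank(A − λI):
  rank(A − (1)·I) = 3, so dim ker(A − (1)·I) = n − 3 = 1
  rank(A − (5)·I) = 2, so dim ker(A − (5)·I) = n − 2 = 2

Summary:
  λ = 1: algebraic multiplicity = 2, geometric multiplicity = 1
  λ = 5: algebraic multiplicity = 2, geometric multiplicity = 2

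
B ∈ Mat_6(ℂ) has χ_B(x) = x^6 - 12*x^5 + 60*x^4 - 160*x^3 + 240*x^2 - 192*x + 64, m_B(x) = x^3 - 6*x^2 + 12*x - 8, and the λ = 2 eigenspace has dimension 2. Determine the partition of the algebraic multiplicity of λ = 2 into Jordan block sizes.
Block sizes for λ = 2: [3, 3]

Step 1 — from the characteristic polynomial, algebraic multiplicity of λ = 2 is 6. From dim ker(B − (2)·I) = 2, there are exactly 2 Jordan blocks for λ = 2.
Step 2 — from the minimal polynomial, the factor (x − 2)^3 tells us the largest block for λ = 2 has size 3.
Step 3 — with total size 6, 2 blocks, and largest block 3, the block sizes (in nonincreasing order) are [3, 3].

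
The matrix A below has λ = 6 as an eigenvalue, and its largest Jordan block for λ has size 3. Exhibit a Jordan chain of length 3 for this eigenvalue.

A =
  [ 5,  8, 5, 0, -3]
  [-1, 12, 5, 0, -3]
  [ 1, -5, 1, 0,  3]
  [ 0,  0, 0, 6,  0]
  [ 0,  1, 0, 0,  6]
A Jordan chain for λ = 6 of length 3:
v_1 = (-2, 0, -1, 0, -1)ᵀ
v_2 = (-1, -1, 1, 0, 0)ᵀ
v_3 = (1, 0, 0, 0, 0)ᵀ

Let N = A − (6)·I. We want v_3 with N^3 v_3 = 0 but N^2 v_3 ≠ 0; then v_{j-1} := N · v_j for j = 3, …, 2.

Pick v_3 = (1, 0, 0, 0, 0)ᵀ.
Then v_2 = N · v_3 = (-1, -1, 1, 0, 0)ᵀ.
Then v_1 = N · v_2 = (-2, 0, -1, 0, -1)ᵀ.

Sanity check: (A − (6)·I) v_1 = (0, 0, 0, 0, 0)ᵀ = 0. ✓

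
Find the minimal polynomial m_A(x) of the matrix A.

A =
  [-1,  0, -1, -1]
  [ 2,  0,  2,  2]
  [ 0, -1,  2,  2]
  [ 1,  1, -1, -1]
x^2

The characteristic polynomial is χ_A(x) = x^4, so the eigenvalues are known. The minimal polynomial is
  m_A(x) = Π_λ (x − λ)^{k_λ}
where k_λ is the size of the *largest* Jordan block for λ (equivalently, the smallest k with (A − λI)^k v = 0 for every generalised eigenvector v of λ).

  λ = 0: largest Jordan block has size 2, contributing (x − 0)^2

So m_A(x) = x^2 = x^2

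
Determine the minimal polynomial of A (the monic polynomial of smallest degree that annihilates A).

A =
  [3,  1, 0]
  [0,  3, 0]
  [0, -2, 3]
x^2 - 6*x + 9

The characteristic polynomial is χ_A(x) = (x - 3)^3, so the eigenvalues are known. The minimal polynomial is
  m_A(x) = Π_λ (x − λ)^{k_λ}
where k_λ is the size of the *largest* Jordan block for λ (equivalently, the smallest k with (A − λI)^k v = 0 for every generalised eigenvector v of λ).

  λ = 3: largest Jordan block has size 2, contributing (x − 3)^2

So m_A(x) = (x - 3)^2 = x^2 - 6*x + 9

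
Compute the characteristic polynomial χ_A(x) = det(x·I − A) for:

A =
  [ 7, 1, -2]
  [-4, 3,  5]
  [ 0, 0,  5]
x^3 - 15*x^2 + 75*x - 125

Expanding det(x·I − A) (e.g. by cofactor expansion or by noting that A is similar to its Jordan form J, which has the same characteristic polynomial as A) gives
  χ_A(x) = x^3 - 15*x^2 + 75*x - 125
which factors as (x - 5)^3. The eigenvalues (with algebraic multiplicities) are λ = 5 with multiplicity 3.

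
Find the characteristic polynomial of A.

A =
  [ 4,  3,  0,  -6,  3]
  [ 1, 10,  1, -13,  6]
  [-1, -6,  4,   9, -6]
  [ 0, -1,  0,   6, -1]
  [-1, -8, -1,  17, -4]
x^5 - 20*x^4 + 160*x^3 - 640*x^2 + 1280*x - 1024

Expanding det(x·I − A) (e.g. by cofactor expansion or by noting that A is similar to its Jordan form J, which has the same characteristic polynomial as A) gives
  χ_A(x) = x^5 - 20*x^4 + 160*x^3 - 640*x^2 + 1280*x - 1024
which factors as (x - 4)^5. The eigenvalues (with algebraic multiplicities) are λ = 4 with multiplicity 5.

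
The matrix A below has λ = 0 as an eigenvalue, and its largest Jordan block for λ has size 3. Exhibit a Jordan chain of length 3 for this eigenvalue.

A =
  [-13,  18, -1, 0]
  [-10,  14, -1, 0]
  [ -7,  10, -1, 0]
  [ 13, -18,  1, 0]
A Jordan chain for λ = 0 of length 3:
v_1 = (-4, -3, -2, 4)ᵀ
v_2 = (-13, -10, -7, 13)ᵀ
v_3 = (1, 0, 0, 0)ᵀ

Let N = A − (0)·I. We want v_3 with N^3 v_3 = 0 but N^2 v_3 ≠ 0; then v_{j-1} := N · v_j for j = 3, …, 2.

Pick v_3 = (1, 0, 0, 0)ᵀ.
Then v_2 = N · v_3 = (-13, -10, -7, 13)ᵀ.
Then v_1 = N · v_2 = (-4, -3, -2, 4)ᵀ.

Sanity check: (A − (0)·I) v_1 = (0, 0, 0, 0)ᵀ = 0. ✓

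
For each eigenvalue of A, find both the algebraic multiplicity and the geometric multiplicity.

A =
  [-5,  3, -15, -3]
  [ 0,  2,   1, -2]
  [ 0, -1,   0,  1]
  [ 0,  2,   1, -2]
λ = -5: alg = 1, geom = 1; λ = 0: alg = 3, geom = 1

Step 1 — factor the characteristic polynomial to read off the algebraic multiplicities:
  χ_A(x) = x^3*(x + 5)

Step 2 — compute geometric multiplicities via the rank-nullity identity g(λ) = n − rank(A − λI):
  rank(A − (-5)·I) = 3, so dim ker(A − (-5)·I) = n − 3 = 1
  rank(A − (0)·I) = 3, so dim ker(A − (0)·I) = n − 3 = 1

Summary:
  λ = -5: algebraic multiplicity = 1, geometric multiplicity = 1
  λ = 0: algebraic multiplicity = 3, geometric multiplicity = 1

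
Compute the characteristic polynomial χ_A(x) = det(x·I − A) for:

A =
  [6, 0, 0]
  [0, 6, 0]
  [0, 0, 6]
x^3 - 18*x^2 + 108*x - 216

Expanding det(x·I − A) (e.g. by cofactor expansion or by noting that A is similar to its Jordan form J, which has the same characteristic polynomial as A) gives
  χ_A(x) = x^3 - 18*x^2 + 108*x - 216
which factors as (x - 6)^3. The eigenvalues (with algebraic multiplicities) are λ = 6 with multiplicity 3.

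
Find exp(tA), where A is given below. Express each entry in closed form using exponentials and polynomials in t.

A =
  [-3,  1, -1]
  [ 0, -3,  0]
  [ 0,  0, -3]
e^{tA} =
  [exp(-3*t), t*exp(-3*t), -t*exp(-3*t)]
  [0, exp(-3*t), 0]
  [0, 0, exp(-3*t)]

Strategy: write A = P · J · P⁻¹ where J is a Jordan canonical form, so e^{tA} = P · e^{tJ} · P⁻¹, and e^{tJ} can be computed block-by-block.

A has Jordan form
J =
  [-3,  1,  0]
  [ 0, -3,  0]
  [ 0,  0, -3]
(up to reordering of blocks).

Per-block formulas:
  For a 2×2 Jordan block J_2(-3): exp(t · J_2(-3)) = e^(-3t)·(I + t·N), where N is the 2×2 nilpotent shift.
  For a 1×1 block at λ = -3: exp(t · [-3]) = [e^(-3t)].

After assembling e^{tJ} and conjugating by P, we get:

e^{tA} =
  [exp(-3*t), t*exp(-3*t), -t*exp(-3*t)]
  [0, exp(-3*t), 0]
  [0, 0, exp(-3*t)]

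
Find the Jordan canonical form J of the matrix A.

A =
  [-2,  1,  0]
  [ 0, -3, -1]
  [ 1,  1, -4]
J_3(-3)

The characteristic polynomial is
  det(x·I − A) = x^3 + 9*x^2 + 27*x + 27 = (x + 3)^3

Eigenvalues and multiplicities (the geometric multiplicity of λ is n − rank(A − λI), which equals the number of Jordan blocks for λ):
  λ = -3: algebraic multiplicity = 3, geometric multiplicity = 1

Determining the block sizes for each eigenvalue:
  λ = -3: one block (gm = 1), so the single block has size am = 3 → block sizes [3]

Assembling the blocks gives a Jordan form
J =
  [-3,  1,  0]
  [ 0, -3,  1]
  [ 0,  0, -3]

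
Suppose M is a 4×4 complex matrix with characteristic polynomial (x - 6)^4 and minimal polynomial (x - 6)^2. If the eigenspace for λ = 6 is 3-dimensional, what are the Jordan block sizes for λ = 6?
Block sizes for λ = 6: [2, 1, 1]

Step 1 — from the characteristic polynomial, algebraic multiplicity of λ = 6 is 4. From dim ker(M − (6)·I) = 3, there are exactly 3 Jordan blocks for λ = 6.
Step 2 — from the minimal polynomial, the factor (x − 6)^2 tells us the largest block for λ = 6 has size 2.
Step 3 — with total size 4, 3 blocks, and largest block 2, the block sizes (in nonincreasing order) are [2, 1, 1].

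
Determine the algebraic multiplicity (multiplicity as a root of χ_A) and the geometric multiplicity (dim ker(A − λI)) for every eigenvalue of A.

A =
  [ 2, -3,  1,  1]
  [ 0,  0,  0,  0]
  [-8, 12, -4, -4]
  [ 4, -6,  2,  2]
λ = 0: alg = 4, geom = 3

Step 1 — factor the characteristic polynomial to read off the algebraic multiplicities:
  χ_A(x) = x^4

Step 2 — compute geometric multiplicities via the rank-nullity identity g(λ) = n − rank(A − λI):
  rank(A − (0)·I) = 1, so dim ker(A − (0)·I) = n − 1 = 3

Summary:
  λ = 0: algebraic multiplicity = 4, geometric multiplicity = 3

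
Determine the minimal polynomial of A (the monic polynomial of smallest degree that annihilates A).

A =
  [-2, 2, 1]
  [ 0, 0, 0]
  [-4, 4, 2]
x^2

The characteristic polynomial is χ_A(x) = x^3, so the eigenvalues are known. The minimal polynomial is
  m_A(x) = Π_λ (x − λ)^{k_λ}
where k_λ is the size of the *largest* Jordan block for λ (equivalently, the smallest k with (A − λI)^k v = 0 for every generalised eigenvector v of λ).

  λ = 0: largest Jordan block has size 2, contributing (x − 0)^2

So m_A(x) = x^2 = x^2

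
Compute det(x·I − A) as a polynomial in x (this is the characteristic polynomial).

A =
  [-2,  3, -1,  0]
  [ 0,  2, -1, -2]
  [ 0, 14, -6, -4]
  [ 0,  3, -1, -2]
x^4 + 8*x^3 + 24*x^2 + 32*x + 16

Expanding det(x·I − A) (e.g. by cofactor expansion or by noting that A is similar to its Jordan form J, which has the same characteristic polynomial as A) gives
  χ_A(x) = x^4 + 8*x^3 + 24*x^2 + 32*x + 16
which factors as (x + 2)^4. The eigenvalues (with algebraic multiplicities) are λ = -2 with multiplicity 4.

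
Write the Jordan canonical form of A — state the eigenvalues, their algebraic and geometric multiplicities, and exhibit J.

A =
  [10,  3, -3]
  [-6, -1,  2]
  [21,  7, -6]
J_2(1) ⊕ J_1(1)

The characteristic polynomial is
  det(x·I − A) = x^3 - 3*x^2 + 3*x - 1 = (x - 1)^3

Eigenvalues and multiplicities (the geometric multiplicity of λ is n − rank(A − λI), which equals the number of Jordan blocks for λ):
  λ = 1: algebraic multiplicity = 3, geometric multiplicity = 2

Determining the block sizes for each eigenvalue:
  λ = 1: 2 blocks summing to 3 forces exactly one block of size 2 and the rest size 1 → block sizes [2, 1]

Assembling the blocks gives a Jordan form
J =
  [1, 1, 0]
  [0, 1, 0]
  [0, 0, 1]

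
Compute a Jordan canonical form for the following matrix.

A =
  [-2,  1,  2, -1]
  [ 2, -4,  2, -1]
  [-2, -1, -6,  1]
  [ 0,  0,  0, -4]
J_3(-4) ⊕ J_1(-4)

The characteristic polynomial is
  det(x·I − A) = x^4 + 16*x^3 + 96*x^2 + 256*x + 256 = (x + 4)^4

Eigenvalues and multiplicities (the geometric multiplicity of λ is n − rank(A − λI), which equals the number of Jordan blocks for λ):
  λ = -4: algebraic multiplicity = 4, geometric multiplicity = 2

Determining the block sizes for each eigenvalue:
  λ = -4: with am = 4 and gm = 2, the partition is not yet determined (e.g. several partitions of 4 into 2 parts exist). Let N = A − (-4)·I. Computing rank(N^1) = 2, rank(N^2) = 1, rank(N^3) = 0; the number of blocks of size ≥ j is rank(N^{j−1}) − rank(N^j), giving [2, 1, 1]. So we have 1 block(s) of size 3, 1 block(s) of size 1 → block sizes [3, 1]

Assembling the blocks gives a Jordan form
J =
  [-4,  1,  0,  0]
  [ 0, -4,  1,  0]
  [ 0,  0, -4,  0]
  [ 0,  0,  0, -4]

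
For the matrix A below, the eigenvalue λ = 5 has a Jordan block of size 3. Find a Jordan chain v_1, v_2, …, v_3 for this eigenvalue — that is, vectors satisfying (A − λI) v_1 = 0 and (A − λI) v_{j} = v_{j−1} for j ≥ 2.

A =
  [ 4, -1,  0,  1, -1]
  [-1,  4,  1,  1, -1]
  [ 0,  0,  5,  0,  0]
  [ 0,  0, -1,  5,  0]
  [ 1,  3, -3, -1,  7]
A Jordan chain for λ = 5 of length 3:
v_1 = (1, 1, 0, 0, -2)ᵀ
v_2 = (-1, -1, 0, 0, 1)ᵀ
v_3 = (1, 0, 0, 0, 0)ᵀ

Let N = A − (5)·I. We want v_3 with N^3 v_3 = 0 but N^2 v_3 ≠ 0; then v_{j-1} := N · v_j for j = 3, …, 2.

Pick v_3 = (1, 0, 0, 0, 0)ᵀ.
Then v_2 = N · v_3 = (-1, -1, 0, 0, 1)ᵀ.
Then v_1 = N · v_2 = (1, 1, 0, 0, -2)ᵀ.

Sanity check: (A − (5)·I) v_1 = (0, 0, 0, 0, 0)ᵀ = 0. ✓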